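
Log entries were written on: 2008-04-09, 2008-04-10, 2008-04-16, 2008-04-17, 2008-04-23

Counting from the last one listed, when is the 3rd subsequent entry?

Every event lands on a Wednesday or Thursday (gaps cycle 1, 6, 1, 6).
So the schedule is: every Wednesday and Thursday.
The following Thursday is 2008-04-24.
Next Wednesday: 2008-04-30.
The following Thursday is 2008-05-01.

2008-05-01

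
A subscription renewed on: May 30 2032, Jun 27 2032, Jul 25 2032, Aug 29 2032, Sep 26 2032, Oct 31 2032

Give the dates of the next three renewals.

Every date is a Sunday; gaps 28, 28, 35, 28, 35 days.
Each is the last Sunday of its month (at least one falls on the 29th or later, ruling out '4th Sunday').
Last Sunday of November 2032: Nov 28 2032.
Last Sunday of December 2032: Dec 26 2032.
January 2033 ends with Sunday Jan 30 2033.

Nov 28 2032, Dec 26 2032, Jan 30 2033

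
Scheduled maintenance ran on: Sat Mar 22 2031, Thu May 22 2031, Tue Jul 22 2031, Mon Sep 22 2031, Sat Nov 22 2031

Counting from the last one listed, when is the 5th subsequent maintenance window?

Wed Sep 22 2032

Gaps: 61, 61, 62, 61 days — not constant. Every event is on the 22nd of the month.
Pattern: the 22nd of every 2 months.
January 2032: Thu Jan 22 2032.
Next: March 2032 → Mon Mar 22 2032.
Next: May 2032 → Sat May 22 2032.
Next: July 2032 → Thu Jul 22 2032.
Next: September 2032 → Wed Sep 22 2032.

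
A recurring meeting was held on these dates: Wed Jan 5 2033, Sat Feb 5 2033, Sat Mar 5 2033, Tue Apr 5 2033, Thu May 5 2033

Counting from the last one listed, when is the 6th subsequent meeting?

The day-of-month is always 5 (31, 28, 31, 30 days between events).
So this recurs on the 5th of each month.
Next: June 2033 → Sun Jun 5 2033.
Next: July 2033 → Tue Jul 5 2033.
Next: August 2033 → Fri Aug 5 2033.
September 2033: Mon Sep 5 2033.
Next: October 2033 → Wed Oct 5 2033.
November 2033: Sat Nov 5 2033.

Sat Nov 5 2033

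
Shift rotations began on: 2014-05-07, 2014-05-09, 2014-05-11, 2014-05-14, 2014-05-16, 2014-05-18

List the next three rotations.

Every event lands on a Wednesday or Friday or Sunday (gaps cycle 2, 2, 3, 2, 2).
So the schedule is: every Wednesday, Friday and Sunday.
The following Wednesday is 2014-05-21.
The following Friday is 2014-05-23.
Next Sunday: 2014-05-25.

2014-05-21, 2014-05-23, 2014-05-25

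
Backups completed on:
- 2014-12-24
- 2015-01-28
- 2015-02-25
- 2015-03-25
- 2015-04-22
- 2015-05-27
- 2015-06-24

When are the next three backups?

These are Wednesdays at 28- or 35-day spacing (35, 28, 28, 28, 35, 28).
The pattern: 4th Wednesday of the month.
4th Wednesday of July 2015: 2015-07-22.
August 2015 — 4th Wednesday is 2015-08-26.
4th Wednesday of September 2015: 2015-09-23.

2015-07-22, 2015-08-26, 2015-09-23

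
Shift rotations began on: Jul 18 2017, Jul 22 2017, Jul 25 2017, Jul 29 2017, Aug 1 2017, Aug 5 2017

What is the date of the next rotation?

Every event lands on a Tuesday or Saturday (gaps cycle 4, 3, 4, 3, 4).
So the schedule is: every Tuesday and Saturday.
The following Tuesday is Aug 8 2017.

Aug 8 2017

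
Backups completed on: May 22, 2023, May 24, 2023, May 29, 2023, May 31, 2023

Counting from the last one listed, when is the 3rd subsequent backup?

June 12, 2023

Every event lands on a Monday or Wednesday (gaps cycle 2, 5, 2).
So the schedule is: every Monday and Wednesday.
Next Monday: June 5, 2023.
The following Wednesday is June 7, 2023.
The following Monday is June 12, 2023.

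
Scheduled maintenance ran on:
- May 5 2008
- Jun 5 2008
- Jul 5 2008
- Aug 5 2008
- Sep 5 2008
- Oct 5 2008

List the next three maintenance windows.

Nov 5 2008, Dec 5 2008, Jan 5 2009

The day-of-month is always 5 (31, 30, 31, 31, 30 days between events).
So this recurs on the 5th of each month.
November 2008: Nov 5 2008.
December 2008: Dec 5 2008.
Next: January 2009 → Jan 5 2009.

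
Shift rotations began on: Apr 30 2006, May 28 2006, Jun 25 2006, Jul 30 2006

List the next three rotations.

Aug 27 2006, Sep 24 2006, Oct 29 2006

Every date is a Sunday; gaps 28, 28, 35 days.
Each is the last Sunday of its month (at least one falls on the 29th or later, ruling out '4th Sunday').
August 2006 ends with Sunday Aug 27 2006.
Last Sunday of September 2006: Sep 24 2006.
October 2006 ends with Sunday Oct 29 2006.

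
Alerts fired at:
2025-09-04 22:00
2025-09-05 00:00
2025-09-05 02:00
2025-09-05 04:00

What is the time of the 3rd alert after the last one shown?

The interval is a steady 2 hours (2, 2, 2).
2025-09-05 04:00 + 2 h = 2025-09-05 06:00.
2025-09-05 06:00 + 2 h = 2025-09-05 08:00.
2025-09-05 08:00 + 2 h = 2025-09-05 10:00.

2025-09-05 10:00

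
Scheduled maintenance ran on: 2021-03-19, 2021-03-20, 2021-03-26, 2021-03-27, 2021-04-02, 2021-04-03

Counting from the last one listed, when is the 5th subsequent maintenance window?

Every event lands on a Friday or Saturday (gaps cycle 1, 6, 1, 6, 1).
So the schedule is: every Friday and Saturday.
Next Friday: 2021-04-09.
The following Saturday is 2021-04-10.
Next Friday: 2021-04-16.
The following Saturday is 2021-04-17.
The following Friday is 2021-04-23.

2021-04-23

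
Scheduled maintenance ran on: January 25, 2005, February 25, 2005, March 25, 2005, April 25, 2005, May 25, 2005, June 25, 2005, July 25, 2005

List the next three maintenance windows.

August 25, 2005; September 25, 2005; October 25, 2005

Gaps: 31, 28, 31, 30, 31, 30 days — not constant. Every event is on the 25th of the month.
Pattern: the 25th of each month.
August 2005: August 25, 2005.
September 2005: September 25, 2005.
October 2005: October 25, 2005.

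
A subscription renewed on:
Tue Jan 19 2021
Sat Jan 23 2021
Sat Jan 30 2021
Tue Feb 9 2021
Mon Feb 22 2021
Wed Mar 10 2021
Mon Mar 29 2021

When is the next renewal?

Tue Apr 20 2021

Intervals are 4, 7, 10, 13, 16, 19 days — an arithmetic progression with common difference 3.
Next gap: 22 days. Mon Mar 29 2021 + 22 days = Tue Apr 20 2021.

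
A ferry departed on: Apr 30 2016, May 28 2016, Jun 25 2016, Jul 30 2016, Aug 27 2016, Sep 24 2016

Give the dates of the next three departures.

All Saturdays; the gaps (28, 28, 35, 28, 28) vary with month length.
This is the last Saturday of each month.
October 2016 ends with Saturday Oct 29 2016.
Last Saturday of November 2016: Nov 26 2016.
December 2016 ends with Saturday Dec 31 2016.

Oct 29 2016, Nov 26 2016, Dec 31 2016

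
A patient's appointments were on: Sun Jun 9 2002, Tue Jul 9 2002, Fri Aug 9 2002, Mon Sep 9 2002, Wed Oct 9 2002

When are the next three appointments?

Gaps: 30, 31, 31, 30 days — not constant. Every event is on the 9th of the month.
Pattern: the 9th of each month.
Next: November 2002 → Sat Nov 9 2002.
December 2002: Mon Dec 9 2002.
Next: January 2003 → Thu Jan 9 2003.

Sat Nov 9 2002, Mon Dec 9 2002, Thu Jan 9 2003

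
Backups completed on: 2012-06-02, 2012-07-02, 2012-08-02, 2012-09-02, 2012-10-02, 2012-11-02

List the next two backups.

2012-12-02, 2013-01-02

Gaps: 30, 31, 31, 30, 31 days — not constant. Every event is on the 2nd of the month.
Pattern: the 2nd of each month.
Next: December 2012 → 2012-12-02.
Next: January 2013 → 2013-01-02.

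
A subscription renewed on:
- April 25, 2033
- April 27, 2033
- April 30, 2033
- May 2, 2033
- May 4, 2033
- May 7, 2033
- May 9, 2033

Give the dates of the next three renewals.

Every event lands on a Monday or Wednesday or Saturday (gaps cycle 2, 3, 2, 2, 3, 2).
So the schedule is: every Monday, Wednesday and Saturday.
Next Wednesday: May 11, 2033.
Next Saturday: May 14, 2033.
The following Monday is May 16, 2033.

May 11, 2033; May 14, 2033; May 16, 2033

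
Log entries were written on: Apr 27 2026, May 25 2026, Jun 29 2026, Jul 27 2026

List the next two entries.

These are Mondays with 28, 35, 28-day gaps.
Each is the final Monday of its month — Jun 29 2026 is past the 28th, so '4th Monday' doesn't fit.
August 2026 ends with Monday Aug 31 2026.
Last Monday of September 2026: Sep 28 2026.

Aug 31 2026, Sep 28 2026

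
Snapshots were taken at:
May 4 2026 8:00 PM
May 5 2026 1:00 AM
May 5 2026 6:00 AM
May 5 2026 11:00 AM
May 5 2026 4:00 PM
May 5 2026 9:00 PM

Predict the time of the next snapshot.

The interval is a steady 5 hours (5, 5, 5, 5, 5).
May 5 2026 9:00 PM + 5 h = May 6 2026 2:00 AM.

May 6 2026 2:00 AM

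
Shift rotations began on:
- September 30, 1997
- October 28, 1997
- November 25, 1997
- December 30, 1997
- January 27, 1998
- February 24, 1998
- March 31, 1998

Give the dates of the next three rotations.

Every date is a Tuesday; gaps 28, 28, 35, 28, 28, 35 days.
Each is the last Tuesday of its month (at least one falls on the 29th or later, ruling out '4th Tuesday').
Last Tuesday of April 1998: April 28, 1998.
May 1998 ends with Tuesday May 26, 1998.
June 1998 ends with Tuesday June 30, 1998.

April 28, 1998; May 26, 1998; June 30, 1998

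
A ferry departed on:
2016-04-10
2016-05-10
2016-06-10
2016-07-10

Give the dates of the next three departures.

The day-of-month is always 10 (30, 31, 30 days between events).
So this recurs on the 10th of each month.
Next: August 2016 → 2016-08-10.
Next: September 2016 → 2016-09-10.
Next: October 2016 → 2016-10-10.

2016-08-10, 2016-09-10, 2016-10-10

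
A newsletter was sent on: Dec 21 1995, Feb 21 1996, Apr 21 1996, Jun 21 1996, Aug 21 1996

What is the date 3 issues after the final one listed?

The day-of-month is always 21 (62, 60, 61, 61 days between events).
So this recurs on the 21st of every 2 months.
Next: October 1996 → Oct 21 1996.
Next: December 1996 → Dec 21 1996.
Next: February 1997 → Feb 21 1997.

Feb 21 1997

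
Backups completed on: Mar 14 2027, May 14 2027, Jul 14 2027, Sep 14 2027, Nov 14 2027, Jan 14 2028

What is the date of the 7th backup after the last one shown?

Gaps: 61, 61, 62, 61, 61 days — not constant. Every event is on the 14th of the month.
Pattern: the 14th of every 2 months.
March 2028: Mar 14 2028.
Next: May 2028 → May 14 2028.
July 2028: Jul 14 2028.
September 2028: Sep 14 2028.
November 2028: Nov 14 2028.
Next: January 2029 → Jan 14 2029.
Next: March 2029 → Mar 14 2029.

Mar 14 2029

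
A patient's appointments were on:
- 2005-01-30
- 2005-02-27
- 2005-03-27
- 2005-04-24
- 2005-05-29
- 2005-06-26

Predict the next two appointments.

2005-07-31, 2005-08-28

These are Sundays with 28, 28, 28, 35, 28-day gaps.
Each is the final Sunday of its month — 2005-01-30 is past the 28th, so '4th Sunday' doesn't fit.
Last Sunday of July 2005: 2005-07-31.
Last Sunday of August 2005: 2005-08-28.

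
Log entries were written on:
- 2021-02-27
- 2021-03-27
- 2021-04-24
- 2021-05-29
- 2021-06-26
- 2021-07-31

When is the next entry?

Every date is a Saturday; gaps 28, 28, 35, 28, 35 days.
Each is the last Saturday of its month (at least one falls on the 29th or later, ruling out '4th Saturday').
August 2021 ends with Saturday 2021-08-28.

2021-08-28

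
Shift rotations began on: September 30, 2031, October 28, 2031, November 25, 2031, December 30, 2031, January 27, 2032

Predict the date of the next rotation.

All Tuesdays; the gaps (28, 28, 35, 28) vary with month length.
This is the last Tuesday of each month.
February 2032 ends with Tuesday February 24, 2032.

February 24, 2032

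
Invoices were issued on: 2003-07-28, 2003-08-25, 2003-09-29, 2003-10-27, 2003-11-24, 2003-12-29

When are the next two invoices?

Every date is a Monday; gaps 28, 35, 28, 28, 35 days.
Each is the last Monday of its month (at least one falls on the 29th or later, ruling out '4th Monday').
Last Monday of January 2004: 2004-01-26.
Last Monday of February 2004: 2004-02-23.

2004-01-26, 2004-02-23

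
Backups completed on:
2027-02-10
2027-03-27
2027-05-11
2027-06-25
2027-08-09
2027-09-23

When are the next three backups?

Every event comes 45 days after the last (45, 45, 45, 45, 45).
2027-09-23 + 45 days = 2027-11-07.
2027-11-07 + 45 days = 2027-12-22.
2027-12-22 + 45 days = 2028-02-05.

2027-11-07, 2027-12-22, 2028-02-05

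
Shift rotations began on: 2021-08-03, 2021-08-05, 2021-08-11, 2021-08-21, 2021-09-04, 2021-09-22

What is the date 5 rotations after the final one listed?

2022-02-19

Intervals are 2, 6, 10, 14, 18 days — an arithmetic progression with common difference 4.
Next gap: 22 days. 2021-09-22 + 22 days = 2021-10-14.
Next gap: 26 days. 2021-10-14 + 26 days = 2021-11-09.
Next gap: 30 days. 2021-11-09 + 30 days = 2021-12-09.
Next gap: 34 days. 2021-12-09 + 34 days = 2022-01-12.
Next gap: 38 days. 2022-01-12 + 38 days = 2022-02-19.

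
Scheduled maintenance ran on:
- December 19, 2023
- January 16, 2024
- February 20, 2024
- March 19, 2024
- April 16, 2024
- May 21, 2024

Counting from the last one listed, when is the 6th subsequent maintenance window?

November 19, 2024

These are Tuesdays at 28- or 35-day spacing (28, 35, 28, 28, 35).
The pattern: 3rd Tuesday of the month.
3rd Tuesday of June 2024: June 18, 2024.
3rd Tuesday of July 2024: July 16, 2024.
3rd Tuesday of August 2024: August 20, 2024.
September 2024 — 3rd Tuesday is September 17, 2024.
October 2024 — 3rd Tuesday is October 15, 2024.
3rd Tuesday of November 2024: November 19, 2024.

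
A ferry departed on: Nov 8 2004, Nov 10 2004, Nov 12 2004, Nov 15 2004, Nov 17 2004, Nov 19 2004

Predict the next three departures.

Every event lands on a Monday or Wednesday or Friday (gaps cycle 2, 2, 3, 2, 2).
So the schedule is: every Monday, Wednesday and Friday.
Next Monday: Nov 22 2004.
The following Wednesday is Nov 24 2004.
Next Friday: Nov 26 2004.

Nov 22 2004, Nov 24 2004, Nov 26 2004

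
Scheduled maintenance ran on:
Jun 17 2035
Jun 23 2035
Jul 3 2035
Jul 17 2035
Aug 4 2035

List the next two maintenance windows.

Aug 26 2035, Sep 21 2035

Intervals are 6, 10, 14, 18 days — an arithmetic progression with common difference 4.
Next gap: 22 days. Aug 4 2035 + 22 days = Aug 26 2035.
Next gap: 26 days. Aug 26 2035 + 26 days = Sep 21 2035.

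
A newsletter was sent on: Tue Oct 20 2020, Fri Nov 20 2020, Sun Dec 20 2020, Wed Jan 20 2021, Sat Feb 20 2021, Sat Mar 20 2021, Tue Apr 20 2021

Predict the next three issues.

The day-of-month is always 20 (31, 30, 31, 31, 28, 31 days between events).
So this recurs on the 20th of each month.
May 2021: Thu May 20 2021.
Next: June 2021 → Sun Jun 20 2021.
July 2021: Tue Jul 20 2021.

Thu May 20 2021, Sun Jun 20 2021, Tue Jul 20 2021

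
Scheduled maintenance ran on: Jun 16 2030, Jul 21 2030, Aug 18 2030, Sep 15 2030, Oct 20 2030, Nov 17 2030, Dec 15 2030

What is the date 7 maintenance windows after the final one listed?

Jul 20 2031

All dates are Sundays, 35, 28, 28, 35, 28, 28 days apart.
Specifically, the 3rd Sunday of each month.
3rd Sunday of January 2031: Jan 19 2031.
3rd Sunday of February 2031: Feb 16 2031.
3rd Sunday of March 2031: Mar 16 2031.
April 2031 — 3rd Sunday is Apr 20 2031.
3rd Sunday of May 2031: May 18 2031.
June 2031 — 3rd Sunday is Jun 15 2031.
July 2031 — 3rd Sunday is Jul 20 2031.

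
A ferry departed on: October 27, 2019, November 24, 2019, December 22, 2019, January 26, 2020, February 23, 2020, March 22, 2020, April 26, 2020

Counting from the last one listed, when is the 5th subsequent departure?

September 27, 2020

All dates are Sundays, 28, 28, 35, 28, 28, 35 days apart.
Specifically, the 4th Sunday of each month.
May 2020 — 4th Sunday is May 24, 2020.
4th Sunday of June 2020: June 28, 2020.
4th Sunday of July 2020: July 26, 2020.
4th Sunday of August 2020: August 23, 2020.
September 2020 — 4th Sunday is September 27, 2020.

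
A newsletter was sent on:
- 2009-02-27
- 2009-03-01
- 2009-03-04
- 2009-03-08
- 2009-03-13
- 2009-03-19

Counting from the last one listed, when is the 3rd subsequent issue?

2009-04-12

Gaps: 2, 3, 4, 5, 6 days — each gap is 1 larger than the previous one.
Next gap: 7 days. 2009-03-19 + 7 days = 2009-03-26.
Next gap: 8 days. 2009-03-26 + 8 days = 2009-04-03.
Next gap: 9 days. 2009-04-03 + 9 days = 2009-04-12.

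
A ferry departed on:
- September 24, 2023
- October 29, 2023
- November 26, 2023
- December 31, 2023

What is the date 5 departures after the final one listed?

Every date is a Sunday; gaps 35, 28, 35 days.
Each is the last Sunday of its month (at least one falls on the 29th or later, ruling out '4th Sunday').
Last Sunday of January 2024: January 28, 2024.
Last Sunday of February 2024: February 25, 2024.
March 2024 ends with Sunday March 31, 2024.
April 2024 ends with Sunday April 28, 2024.
Last Sunday of May 2024: May 26, 2024.

May 26, 2024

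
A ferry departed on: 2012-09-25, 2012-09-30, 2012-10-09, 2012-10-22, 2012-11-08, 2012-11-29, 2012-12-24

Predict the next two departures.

2013-01-22, 2013-02-24

The spacing grows by 4 each time: 5, 9, 13, 17, 21, 25 days.
Next gap: 29 days. 2012-12-24 + 29 days = 2013-01-22.
Next gap: 33 days. 2013-01-22 + 33 days = 2013-02-24.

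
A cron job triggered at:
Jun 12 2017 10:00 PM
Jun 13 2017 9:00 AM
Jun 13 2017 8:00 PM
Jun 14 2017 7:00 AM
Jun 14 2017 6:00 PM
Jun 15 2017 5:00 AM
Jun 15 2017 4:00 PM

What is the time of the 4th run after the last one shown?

Jun 17 2017 12:00 PM

Gaps: 11, 11, 11, 11, 11, 11 hours — each event is 11 hours after the previous one.
Jun 15 2017 4:00 PM + 11 h = Jun 16 2017 3:00 AM.
Jun 16 2017 3:00 AM + 11 h = Jun 16 2017 2:00 PM.
Jun 16 2017 2:00 PM + 11 h = Jun 17 2017 1:00 AM.
Jun 17 2017 1:00 AM + 11 h = Jun 17 2017 12:00 PM.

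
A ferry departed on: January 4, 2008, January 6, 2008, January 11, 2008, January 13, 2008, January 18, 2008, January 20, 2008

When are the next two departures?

January 25, 2008; January 27, 2008

Gaps: 2, 5, 2, 5, 2 days — not constant, but cyclic with period 2.
The events fall on every Friday and Sunday.
The following Friday is January 25, 2008.
Next Sunday: January 27, 2008.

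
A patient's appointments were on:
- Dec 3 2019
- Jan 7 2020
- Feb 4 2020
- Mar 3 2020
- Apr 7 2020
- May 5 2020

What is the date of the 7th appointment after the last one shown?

All dates are Tuesdays, 35, 28, 28, 35, 28 days apart.
Specifically, the 1st Tuesday of each month.
1st Tuesday of June 2020: Jun 2 2020.
July 2020 — 1st Tuesday is Jul 7 2020.
August 2020 — 1st Tuesday is Aug 4 2020.
1st Tuesday of September 2020: Sep 1 2020.
October 2020 — 1st Tuesday is Oct 6 2020.
November 2020 — 1st Tuesday is Nov 3 2020.
December 2020 — 1st Tuesday is Dec 1 2020.

Dec 1 2020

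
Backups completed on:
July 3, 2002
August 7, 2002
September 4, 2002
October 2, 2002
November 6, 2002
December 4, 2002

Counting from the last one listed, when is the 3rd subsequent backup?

March 5, 2003

All dates are Wednesdays, 35, 28, 28, 35, 28 days apart.
Specifically, the 1st Wednesday of each month.
January 2003 — 1st Wednesday is January 1, 2003.
1st Wednesday of February 2003: February 5, 2003.
March 2003 — 1st Wednesday is March 5, 2003.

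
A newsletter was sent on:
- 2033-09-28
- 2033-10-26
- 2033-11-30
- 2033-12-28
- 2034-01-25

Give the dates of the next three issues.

2034-02-22, 2034-03-29, 2034-04-26

These are Wednesdays with 28, 35, 28, 28-day gaps.
Each is the final Wednesday of its month — 2033-11-30 is past the 28th, so '4th Wednesday' doesn't fit.
Last Wednesday of February 2034: 2034-02-22.
Last Wednesday of March 2034: 2034-03-29.
April 2034 ends with Wednesday 2034-04-26.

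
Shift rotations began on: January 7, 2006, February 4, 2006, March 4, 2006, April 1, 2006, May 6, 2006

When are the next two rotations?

Gaps: 28, 28, 28, 35 days — a mix of 28 and 35. Every date is a Saturday.
Each is the 1st Saturday of its month.
June 2006 — 1st Saturday is June 3, 2006.
July 2006 — 1st Saturday is July 1, 2006.

June 3, 2006; July 1, 2006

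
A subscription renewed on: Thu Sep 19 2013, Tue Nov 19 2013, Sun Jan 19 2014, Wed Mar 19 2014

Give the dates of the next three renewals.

Gaps: 61, 61, 59 days — not constant. Every event is on the 19th of the month.
Pattern: the 19th of every 2 months.
Next: May 2014 → Mon May 19 2014.
July 2014: Sat Jul 19 2014.
September 2014: Fri Sep 19 2014.

Mon May 19 2014, Sat Jul 19 2014, Fri Sep 19 2014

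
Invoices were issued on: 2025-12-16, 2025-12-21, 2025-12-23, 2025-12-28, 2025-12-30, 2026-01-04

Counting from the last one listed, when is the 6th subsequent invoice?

The gap pattern 5, 2, 5, 2, 5 repeats every 2 events.
These are the Tuesdays and Sundays of each week.
Next Tuesday: 2026-01-06.
Next Sunday: 2026-01-11.
Next Tuesday: 2026-01-13.
The following Sunday is 2026-01-18.
Next Tuesday: 2026-01-20.
Next Sunday: 2026-01-25.

2026-01-25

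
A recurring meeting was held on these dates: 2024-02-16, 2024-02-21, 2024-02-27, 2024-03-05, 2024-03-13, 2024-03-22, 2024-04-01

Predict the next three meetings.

2024-04-12, 2024-04-24, 2024-05-07

Intervals are 5, 6, 7, 8, 9, 10 days — an arithmetic progression with common difference 1.
Next gap: 11 days. 2024-04-01 + 11 days = 2024-04-12.
Next gap: 12 days. 2024-04-12 + 12 days = 2024-04-24.
Next gap: 13 days. 2024-04-24 + 13 days = 2024-05-07.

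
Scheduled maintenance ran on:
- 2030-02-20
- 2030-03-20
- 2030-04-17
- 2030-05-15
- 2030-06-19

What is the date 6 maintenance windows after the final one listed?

2030-12-18

Gaps: 28, 28, 28, 35 days — a mix of 28 and 35. Every date is a Wednesday.
Each is the 3rd Wednesday of its month.
July 2030 — 3rd Wednesday is 2030-07-17.
August 2030 — 3rd Wednesday is 2030-08-21.
September 2030 — 3rd Wednesday is 2030-09-18.
October 2030 — 3rd Wednesday is 2030-10-16.
November 2030 — 3rd Wednesday is 2030-11-20.
3rd Wednesday of December 2030: 2030-12-18.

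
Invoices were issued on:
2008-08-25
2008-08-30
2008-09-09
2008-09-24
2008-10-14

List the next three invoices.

Intervals are 5, 10, 15, 20 days — an arithmetic progression with common difference 5.
Next gap: 25 days. 2008-10-14 + 25 days = 2008-11-08.
Next gap: 30 days. 2008-11-08 + 30 days = 2008-12-08.
Next gap: 35 days. 2008-12-08 + 35 days = 2009-01-12.

2008-11-08, 2008-12-08, 2009-01-12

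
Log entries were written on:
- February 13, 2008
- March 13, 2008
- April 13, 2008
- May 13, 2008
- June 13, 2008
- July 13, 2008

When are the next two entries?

Gaps: 29, 31, 30, 31, 30 days — not constant. Every event is on the 13th of the month.
Pattern: the 13th of each month.
Next: August 2008 → August 13, 2008.
September 2008: September 13, 2008.

August 13, 2008; September 13, 2008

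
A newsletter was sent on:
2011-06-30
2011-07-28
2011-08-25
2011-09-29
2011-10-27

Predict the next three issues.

2011-11-24, 2011-12-29, 2012-01-26

All Thursdays; the gaps (28, 28, 35, 28) vary with month length.
This is the last Thursday of each month.
November 2011 ends with Thursday 2011-11-24.
December 2011 ends with Thursday 2011-12-29.
Last Thursday of January 2012: 2012-01-26.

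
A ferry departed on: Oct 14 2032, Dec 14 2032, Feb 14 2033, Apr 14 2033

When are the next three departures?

The day-of-month is always 14 (61, 62, 59 days between events).
So this recurs on the 14th of every 2 months.
June 2033: Jun 14 2033.
August 2033: Aug 14 2033.
Next: October 2033 → Oct 14 2033.

Jun 14 2033, Aug 14 2033, Oct 14 2033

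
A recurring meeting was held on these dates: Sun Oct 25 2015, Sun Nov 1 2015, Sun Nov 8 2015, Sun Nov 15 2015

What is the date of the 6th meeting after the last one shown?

Sun Dec 27 2015

The spacing is 7, 7, 7 days — always 7 days.
Sun Nov 15 2015 + 7 days = Sun Nov 22 2015.
Sun Nov 22 2015 + 7 days = Sun Nov 29 2015.
Sun Nov 29 2015 + 7 days = Sun Dec 6 2015.
Sun Dec 6 2015 + 7 days = Sun Dec 13 2015.
Sun Dec 13 2015 + 7 days = Sun Dec 20 2015.
Sun Dec 20 2015 + 7 days = Sun Dec 27 2015.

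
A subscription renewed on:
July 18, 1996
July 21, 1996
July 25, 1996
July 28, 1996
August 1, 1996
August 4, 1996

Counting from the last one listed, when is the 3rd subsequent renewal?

August 15, 1996

The gap pattern 3, 4, 3, 4, 3 repeats every 2 events.
These are the Thursdays and Sundays of each week.
The following Thursday is August 8, 1996.
The following Sunday is August 11, 1996.
The following Thursday is August 15, 1996.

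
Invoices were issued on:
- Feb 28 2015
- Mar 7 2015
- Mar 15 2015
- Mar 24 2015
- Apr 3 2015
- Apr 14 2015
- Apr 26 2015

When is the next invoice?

May 9 2015

Intervals are 7, 8, 9, 10, 11, 12 days — an arithmetic progression with common difference 1.
Next gap: 13 days. Apr 26 2015 + 13 days = May 9 2015.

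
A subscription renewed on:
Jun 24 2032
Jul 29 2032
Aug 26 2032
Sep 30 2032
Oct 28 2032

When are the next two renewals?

Nov 25 2032, Dec 30 2032

Every date is a Thursday; gaps 35, 28, 35, 28 days.
Each is the last Thursday of its month (at least one falls on the 29th or later, ruling out '4th Thursday').
November 2032 ends with Thursday Nov 25 2032.
Last Thursday of December 2032: Dec 30 2032.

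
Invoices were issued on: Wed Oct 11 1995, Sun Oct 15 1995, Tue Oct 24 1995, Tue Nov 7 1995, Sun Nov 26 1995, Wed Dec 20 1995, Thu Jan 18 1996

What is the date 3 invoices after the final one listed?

Tue May 14 1996

Gaps: 4, 9, 14, 19, 24, 29 days — each gap is 5 larger than the previous one.
Next gap: 34 days. Thu Jan 18 1996 + 34 days = Wed Feb 21 1996.
Next gap: 39 days. Wed Feb 21 1996 + 39 days = Sun Mar 31 1996.
Next gap: 44 days. Sun Mar 31 1996 + 44 days = Tue May 14 1996.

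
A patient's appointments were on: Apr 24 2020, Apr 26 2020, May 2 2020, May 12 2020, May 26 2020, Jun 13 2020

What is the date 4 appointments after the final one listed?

Oct 3 2020

Intervals are 2, 6, 10, 14, 18 days — an arithmetic progression with common difference 4.
Next gap: 22 days. Jun 13 2020 + 22 days = Jul 5 2020.
Next gap: 26 days. Jul 5 2020 + 26 days = Jul 31 2020.
Next gap: 30 days. Jul 31 2020 + 30 days = Aug 30 2020.
Next gap: 34 days. Aug 30 2020 + 34 days = Oct 3 2020.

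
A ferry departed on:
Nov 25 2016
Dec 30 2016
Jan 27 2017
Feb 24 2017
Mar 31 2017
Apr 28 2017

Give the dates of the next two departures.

Every date is a Friday; gaps 35, 28, 28, 35, 28 days.
Each is the last Friday of its month (at least one falls on the 29th or later, ruling out '4th Friday').
May 2017 ends with Friday May 26 2017.
Last Friday of June 2017: Jun 30 2017.

May 26 2017, Jun 30 2017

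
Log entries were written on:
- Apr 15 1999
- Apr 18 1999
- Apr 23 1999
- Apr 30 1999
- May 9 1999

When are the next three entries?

May 20 1999, Jun 2 1999, Jun 17 1999

The spacing grows by 2 each time: 3, 5, 7, 9 days.
Next gap: 11 days. May 9 1999 + 11 days = May 20 1999.
Next gap: 13 days. May 20 1999 + 13 days = Jun 2 1999.
Next gap: 15 days. Jun 2 1999 + 15 days = Jun 17 1999.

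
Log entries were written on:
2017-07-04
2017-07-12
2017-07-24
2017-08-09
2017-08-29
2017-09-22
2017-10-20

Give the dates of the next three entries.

Gaps: 8, 12, 16, 20, 24, 28 days — each gap is 4 larger than the previous one.
Next gap: 32 days. 2017-10-20 + 32 days = 2017-11-21.
Next gap: 36 days. 2017-11-21 + 36 days = 2017-12-27.
Next gap: 40 days. 2017-12-27 + 40 days = 2018-02-05.

2017-11-21, 2017-12-27, 2018-02-05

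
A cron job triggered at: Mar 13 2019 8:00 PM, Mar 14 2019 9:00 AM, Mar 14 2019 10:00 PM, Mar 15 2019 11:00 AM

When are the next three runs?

Spacing: 13, 13, 13 h — constant 13 h.
Mar 15 2019 11:00 AM + 13 h = Mar 16 2019 12:00 AM.
Mar 16 2019 12:00 AM + 13 h = Mar 16 2019 1:00 PM.
Mar 16 2019 1:00 PM + 13 h = Mar 17 2019 2:00 AM.

Mar 16 2019 12:00 AM, Mar 16 2019 1:00 PM, Mar 17 2019 2:00 AM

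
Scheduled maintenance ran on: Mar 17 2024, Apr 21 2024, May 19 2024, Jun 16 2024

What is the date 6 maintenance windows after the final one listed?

Gaps: 35, 28, 28 days — a mix of 28 and 35. Every date is a Sunday.
Each is the 3rd Sunday of its month.
3rd Sunday of July 2024: Jul 21 2024.
August 2024 — 3rd Sunday is Aug 18 2024.
September 2024 — 3rd Sunday is Sep 15 2024.
October 2024 — 3rd Sunday is Oct 20 2024.
3rd Sunday of November 2024: Nov 17 2024.
December 2024 — 3rd Sunday is Dec 15 2024.

Dec 15 2024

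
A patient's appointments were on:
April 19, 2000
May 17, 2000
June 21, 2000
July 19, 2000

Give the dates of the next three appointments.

All dates are Wednesdays, 28, 35, 28 days apart.
Specifically, the 3rd Wednesday of each month.
August 2000 — 3rd Wednesday is August 16, 2000.
September 2000 — 3rd Wednesday is September 20, 2000.
3rd Wednesday of October 2000: October 18, 2000.

August 16, 2000; September 20, 2000; October 18, 2000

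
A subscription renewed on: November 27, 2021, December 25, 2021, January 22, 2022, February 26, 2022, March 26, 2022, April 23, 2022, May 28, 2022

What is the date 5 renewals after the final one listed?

October 22, 2022

Gaps: 28, 28, 35, 28, 28, 35 days — a mix of 28 and 35. Every date is a Saturday.
Each is the 4th Saturday of its month.
June 2022 — 4th Saturday is June 25, 2022.
July 2022 — 4th Saturday is July 23, 2022.
August 2022 — 4th Saturday is August 27, 2022.
September 2022 — 4th Saturday is September 24, 2022.
October 2022 — 4th Saturday is October 22, 2022.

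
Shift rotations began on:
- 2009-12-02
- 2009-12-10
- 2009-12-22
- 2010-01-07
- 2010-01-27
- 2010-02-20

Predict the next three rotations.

Intervals are 8, 12, 16, 20, 24 days — an arithmetic progression with common difference 4.
Next gap: 28 days. 2010-02-20 + 28 days = 2010-03-20.
Next gap: 32 days. 2010-03-20 + 32 days = 2010-04-21.
Next gap: 36 days. 2010-04-21 + 36 days = 2010-05-27.

2010-03-20, 2010-04-21, 2010-05-27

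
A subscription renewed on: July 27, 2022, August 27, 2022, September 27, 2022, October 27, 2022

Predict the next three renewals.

November 27, 2022; December 27, 2022; January 27, 2023

Each date is the 27th; the gaps (31, 31, 30) track the month lengths.
The rule is the 27th of each month.
November 2022: November 27, 2022.
Next: December 2022 → December 27, 2022.
January 2023: January 27, 2023.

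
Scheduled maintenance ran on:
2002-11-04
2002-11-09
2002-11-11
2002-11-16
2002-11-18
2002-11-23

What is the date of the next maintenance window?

2002-11-25

The gap pattern 5, 2, 5, 2, 5 repeats every 2 events.
These are the Mondays and Saturdays of each week.
Next Monday: 2002-11-25.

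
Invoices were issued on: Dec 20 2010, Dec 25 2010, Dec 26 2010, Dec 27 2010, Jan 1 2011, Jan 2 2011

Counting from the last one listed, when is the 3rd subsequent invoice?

Jan 9 2011

Every event lands on a Monday or Saturday or Sunday (gaps cycle 5, 1, 1, 5, 1).
So the schedule is: every Monday, Saturday and Sunday.
Next Monday: Jan 3 2011.
The following Saturday is Jan 8 2011.
The following Sunday is Jan 9 2011.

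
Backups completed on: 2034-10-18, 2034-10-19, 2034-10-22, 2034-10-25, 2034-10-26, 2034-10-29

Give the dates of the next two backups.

Gaps: 1, 3, 3, 1, 3 days — not constant, but cyclic with period 3.
The events fall on every Wednesday, Thursday and Sunday.
Next Wednesday: 2034-11-01.
The following Thursday is 2034-11-02.

2034-11-01, 2034-11-02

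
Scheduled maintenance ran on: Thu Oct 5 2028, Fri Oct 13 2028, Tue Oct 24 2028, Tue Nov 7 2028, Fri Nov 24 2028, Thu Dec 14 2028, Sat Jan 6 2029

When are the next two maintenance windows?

Intervals are 8, 11, 14, 17, 20, 23 days — an arithmetic progression with common difference 3.
Next gap: 26 days. Sat Jan 6 2029 + 26 days = Thu Feb 1 2029.
Next gap: 29 days. Thu Feb 1 2029 + 29 days = Fri Mar 2 2029.

Thu Feb 1 2029, Fri Mar 2 2029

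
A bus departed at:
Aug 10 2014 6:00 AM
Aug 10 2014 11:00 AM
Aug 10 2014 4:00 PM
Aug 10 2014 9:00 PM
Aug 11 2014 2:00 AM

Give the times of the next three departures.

Gaps: 5, 5, 5, 5 hours — each event is 5 hours after the previous one.
Aug 11 2014 2:00 AM + 5 h = Aug 11 2014 7:00 AM.
Aug 11 2014 7:00 AM + 5 h = Aug 11 2014 12:00 PM.
Aug 11 2014 12:00 PM + 5 h = Aug 11 2014 5:00 PM.

Aug 11 2014 7:00 AM, Aug 11 2014 12:00 PM, Aug 11 2014 5:00 PM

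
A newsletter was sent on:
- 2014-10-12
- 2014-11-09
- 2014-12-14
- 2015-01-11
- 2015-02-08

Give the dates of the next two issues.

2015-03-08, 2015-04-12

Gaps: 28, 35, 28, 28 days — a mix of 28 and 35. Every date is a Sunday.
Each is the 2nd Sunday of its month.
2nd Sunday of March 2015: 2015-03-08.
April 2015 — 2nd Sunday is 2015-04-12.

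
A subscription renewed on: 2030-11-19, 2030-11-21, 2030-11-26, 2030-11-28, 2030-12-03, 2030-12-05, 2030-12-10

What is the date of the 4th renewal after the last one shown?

2030-12-24

The gap pattern 2, 5, 2, 5, 2, 5 repeats every 2 events.
These are the Tuesdays and Thursdays of each week.
Next Thursday: 2030-12-12.
Next Tuesday: 2030-12-17.
Next Thursday: 2030-12-19.
Next Tuesday: 2030-12-24.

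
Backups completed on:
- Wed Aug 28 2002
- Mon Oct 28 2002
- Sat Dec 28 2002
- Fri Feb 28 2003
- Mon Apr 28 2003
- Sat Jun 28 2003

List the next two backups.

Thu Aug 28 2003, Tue Oct 28 2003

Gaps: 61, 61, 62, 59, 61 days — not constant. Every event is on the 28th of the month.
Pattern: the 28th of every 2 months.
August 2003: Thu Aug 28 2003.
October 2003: Tue Oct 28 2003.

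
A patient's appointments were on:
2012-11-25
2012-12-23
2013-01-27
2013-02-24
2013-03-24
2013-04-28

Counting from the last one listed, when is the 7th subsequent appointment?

2013-11-24

These are Sundays at 28- or 35-day spacing (28, 35, 28, 28, 35).
The pattern: 4th Sunday of the month.
4th Sunday of May 2013: 2013-05-26.
June 2013 — 4th Sunday is 2013-06-23.
4th Sunday of July 2013: 2013-07-28.
August 2013 — 4th Sunday is 2013-08-25.
September 2013 — 4th Sunday is 2013-09-22.
October 2013 — 4th Sunday is 2013-10-27.
4th Sunday of November 2013: 2013-11-24.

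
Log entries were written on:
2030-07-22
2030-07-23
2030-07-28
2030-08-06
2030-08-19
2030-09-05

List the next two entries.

2030-09-26, 2030-10-21

Intervals are 1, 5, 9, 13, 17 days — an arithmetic progression with common difference 4.
Next gap: 21 days. 2030-09-05 + 21 days = 2030-09-26.
Next gap: 25 days. 2030-09-26 + 25 days = 2030-10-21.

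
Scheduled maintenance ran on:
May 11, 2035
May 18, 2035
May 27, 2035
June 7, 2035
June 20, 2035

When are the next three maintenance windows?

July 5, 2035; July 22, 2035; August 10, 2035

Intervals are 7, 9, 11, 13 days — an arithmetic progression with common difference 2.
Next gap: 15 days. June 20, 2035 + 15 days = July 5, 2035.
Next gap: 17 days. July 5, 2035 + 17 days = July 22, 2035.
Next gap: 19 days. July 22, 2035 + 19 days = August 10, 2035.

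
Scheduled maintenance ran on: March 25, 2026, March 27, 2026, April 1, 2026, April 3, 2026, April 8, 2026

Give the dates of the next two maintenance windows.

The gap pattern 2, 5, 2, 5 repeats every 2 events.
These are the Wednesdays and Fridays of each week.
Next Friday: April 10, 2026.
Next Wednesday: April 15, 2026.

April 10, 2026; April 15, 2026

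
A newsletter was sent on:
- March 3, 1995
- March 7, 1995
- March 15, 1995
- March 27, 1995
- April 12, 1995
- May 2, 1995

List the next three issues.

Intervals are 4, 8, 12, 16, 20 days — an arithmetic progression with common difference 4.
Next gap: 24 days. May 2, 1995 + 24 days = May 26, 1995.
Next gap: 28 days. May 26, 1995 + 28 days = June 23, 1995.
Next gap: 32 days. June 23, 1995 + 32 days = July 25, 1995.

May 26, 1995; June 23, 1995; July 25, 1995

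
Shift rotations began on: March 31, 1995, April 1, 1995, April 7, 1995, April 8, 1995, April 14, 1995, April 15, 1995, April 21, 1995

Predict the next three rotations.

Every event lands on a Friday or Saturday (gaps cycle 1, 6, 1, 6, 1, 6).
So the schedule is: every Friday and Saturday.
Next Saturday: April 22, 1995.
The following Friday is April 28, 1995.
The following Saturday is April 29, 1995.

April 22, 1995; April 28, 1995; April 29, 1995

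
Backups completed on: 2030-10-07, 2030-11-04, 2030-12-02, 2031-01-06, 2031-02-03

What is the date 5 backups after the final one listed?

All dates are Mondays, 28, 28, 35, 28 days apart.
Specifically, the 1st Monday of each month.
1st Monday of March 2031: 2031-03-03.
April 2031 — 1st Monday is 2031-04-07.
1st Monday of May 2031: 2031-05-05.
June 2031 — 1st Monday is 2031-06-02.
July 2031 — 1st Monday is 2031-07-07.

2031-07-07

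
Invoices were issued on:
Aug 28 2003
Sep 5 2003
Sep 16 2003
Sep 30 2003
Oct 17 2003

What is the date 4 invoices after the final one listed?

The spacing grows by 3 each time: 8, 11, 14, 17 days.
Next gap: 20 days. Oct 17 2003 + 20 days = Nov 6 2003.
Next gap: 23 days. Nov 6 2003 + 23 days = Nov 29 2003.
Next gap: 26 days. Nov 29 2003 + 26 days = Dec 25 2003.
Next gap: 29 days. Dec 25 2003 + 29 days = Jan 23 2004.

Jan 23 2004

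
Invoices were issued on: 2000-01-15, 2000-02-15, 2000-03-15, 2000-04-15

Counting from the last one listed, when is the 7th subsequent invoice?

2000-11-15

Gaps: 31, 29, 31 days — not constant. Every event is on the 15th of the month.
Pattern: the 15th of each month.
Next: May 2000 → 2000-05-15.
Next: June 2000 → 2000-06-15.
Next: July 2000 → 2000-07-15.
Next: August 2000 → 2000-08-15.
September 2000: 2000-09-15.
Next: October 2000 → 2000-10-15.
Next: November 2000 → 2000-11-15.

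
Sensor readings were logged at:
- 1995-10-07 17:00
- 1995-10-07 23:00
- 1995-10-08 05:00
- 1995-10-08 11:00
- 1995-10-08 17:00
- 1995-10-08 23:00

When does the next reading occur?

1995-10-09 05:00

The interval is a steady 6 hours (6, 6, 6, 6, 6).
1995-10-08 23:00 + 6 h = 1995-10-09 05:00.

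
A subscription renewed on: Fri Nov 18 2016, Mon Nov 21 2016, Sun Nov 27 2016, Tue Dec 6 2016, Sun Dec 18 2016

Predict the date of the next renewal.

The spacing grows by 3 each time: 3, 6, 9, 12 days.
Next gap: 15 days. Sun Dec 18 2016 + 15 days = Mon Jan 2 2017.

Mon Jan 2 2017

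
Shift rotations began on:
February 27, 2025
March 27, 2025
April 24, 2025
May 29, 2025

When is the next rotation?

June 26, 2025

All Thursdays; the gaps (28, 28, 35) vary with month length.
This is the last Thursday of each month.
June 2025 ends with Thursday June 26, 2025.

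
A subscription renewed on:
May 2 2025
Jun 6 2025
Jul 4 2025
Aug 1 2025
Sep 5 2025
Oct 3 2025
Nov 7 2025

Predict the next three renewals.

Dec 5 2025, Jan 2 2026, Feb 6 2026

These are Fridays at 28- or 35-day spacing (35, 28, 28, 35, 28, 35).
The pattern: 1st Friday of the month.
December 2025 — 1st Friday is Dec 5 2025.
January 2026 — 1st Friday is Jan 2 2026.
February 2026 — 1st Friday is Feb 6 2026.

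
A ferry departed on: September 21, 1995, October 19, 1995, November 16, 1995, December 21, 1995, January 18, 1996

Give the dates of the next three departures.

Gaps: 28, 28, 35, 28 days — a mix of 28 and 35. Every date is a Thursday.
Each is the 3rd Thursday of its month.
3rd Thursday of February 1996: February 15, 1996.
March 1996 — 3rd Thursday is March 21, 1996.
April 1996 — 3rd Thursday is April 18, 1996.

February 15, 1996; March 21, 1996; April 18, 1996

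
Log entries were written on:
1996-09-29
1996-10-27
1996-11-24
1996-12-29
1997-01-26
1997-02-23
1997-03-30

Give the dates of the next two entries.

All Sundays; the gaps (28, 28, 35, 28, 28, 35) vary with month length.
This is the last Sunday of each month.
April 1997 ends with Sunday 1997-04-27.
Last Sunday of May 1997: 1997-05-25.

1997-04-27, 1997-05-25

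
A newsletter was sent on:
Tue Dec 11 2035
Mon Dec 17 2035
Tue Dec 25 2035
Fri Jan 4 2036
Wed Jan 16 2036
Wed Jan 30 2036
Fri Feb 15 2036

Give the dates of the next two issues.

Tue Mar 4 2036, Mon Mar 24 2036

Intervals are 6, 8, 10, 12, 14, 16 days — an arithmetic progression with common difference 2.
Next gap: 18 days. Fri Feb 15 2036 + 18 days = Tue Mar 4 2036.
Next gap: 20 days. Tue Mar 4 2036 + 20 days = Mon Mar 24 2036.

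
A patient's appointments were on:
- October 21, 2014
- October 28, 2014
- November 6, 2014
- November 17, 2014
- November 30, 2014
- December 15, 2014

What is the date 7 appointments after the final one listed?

May 25, 2015

The spacing grows by 2 each time: 7, 9, 11, 13, 15 days.
Next gap: 17 days. December 15, 2014 + 17 days = January 1, 2015.
Next gap: 19 days. January 1, 2015 + 19 days = January 20, 2015.
Next gap: 21 days. January 20, 2015 + 21 days = February 10, 2015.
Next gap: 23 days. February 10, 2015 + 23 days = March 5, 2015.
Next gap: 25 days. March 5, 2015 + 25 days = March 30, 2015.
Next gap: 27 days. March 30, 2015 + 27 days = April 26, 2015.
Next gap: 29 days. April 26, 2015 + 29 days = May 25, 2015.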